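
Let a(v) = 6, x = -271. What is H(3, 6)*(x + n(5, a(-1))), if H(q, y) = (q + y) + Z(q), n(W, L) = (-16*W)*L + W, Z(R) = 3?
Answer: -8952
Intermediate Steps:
n(W, L) = W - 16*L*W (n(W, L) = -16*L*W + W = W - 16*L*W)
H(q, y) = 3 + q + y (H(q, y) = (q + y) + 3 = 3 + q + y)
H(3, 6)*(x + n(5, a(-1))) = (3 + 3 + 6)*(-271 + 5*(1 - 16*6)) = 12*(-271 + 5*(1 - 96)) = 12*(-271 + 5*(-95)) = 12*(-271 - 475) = 12*(-746) = -8952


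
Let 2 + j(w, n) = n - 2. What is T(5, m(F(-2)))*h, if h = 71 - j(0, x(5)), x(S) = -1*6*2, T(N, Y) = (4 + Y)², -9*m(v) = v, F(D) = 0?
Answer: 1392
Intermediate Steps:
m(v) = -v/9
x(S) = -12 (x(S) = -6*2 = -12)
j(w, n) = -4 + n (j(w, n) = -2 + (n - 2) = -2 + (-2 + n) = -4 + n)
h = 87 (h = 71 - (-4 - 12) = 71 - 1*(-16) = 71 + 16 = 87)
T(5, m(F(-2)))*h = (4 - ⅑*0)²*87 = (4 + 0)²*87 = 4²*87 = 16*87 = 1392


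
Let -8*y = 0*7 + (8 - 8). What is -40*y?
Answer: 0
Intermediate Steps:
y = 0 (y = -(0*7 + (8 - 8))/8 = -(0 + 0)/8 = -⅛*0 = 0)
-40*y = -40*0 = 0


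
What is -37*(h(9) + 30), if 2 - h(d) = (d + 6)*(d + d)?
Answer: 8806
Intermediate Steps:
h(d) = 2 - 2*d*(6 + d) (h(d) = 2 - (d + 6)*(d + d) = 2 - (6 + d)*2*d = 2 - 2*d*(6 + d))
-37*(h(9) + 30) = -37*((2 - 12*9 - 2*9²) + 30) = -37*((2 - 108 - 2*81) + 30) = -37*((2 - 108 - 162) + 30) = -37*(-268 + 30) = -37*(-238) = 8806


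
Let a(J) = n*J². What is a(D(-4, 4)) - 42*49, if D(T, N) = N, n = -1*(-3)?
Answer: -2010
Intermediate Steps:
n = 3
a(J) = 3*J²
a(D(-4, 4)) - 42*49 = 3*4² - 42*49 = 3*16 - 2058 = 48 - 2058 = -2010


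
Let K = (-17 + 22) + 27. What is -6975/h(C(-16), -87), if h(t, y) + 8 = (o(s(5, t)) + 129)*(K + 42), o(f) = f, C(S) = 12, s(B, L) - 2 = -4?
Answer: -465/626 ≈ -0.74281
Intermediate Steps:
s(B, L) = -2 (s(B, L) = 2 - 4 = -2)
K = 32 (K = 5 + 27 = 32)
h(t, y) = 9390 (h(t, y) = -8 + (-2 + 129)*(32 + 42) = -8 + 127*74 = -8 + 9398 = 9390)
-6975/h(C(-16), -87) = -6975/9390 = -6975*1/9390 = -465/626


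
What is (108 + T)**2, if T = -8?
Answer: 10000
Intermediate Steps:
(108 + T)**2 = (108 - 8)**2 = 100**2 = 10000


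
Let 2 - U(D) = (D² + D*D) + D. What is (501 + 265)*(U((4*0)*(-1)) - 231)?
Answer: -175414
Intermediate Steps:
U(D) = 2 - D - 2*D² (U(D) = 2 - ((D² + D*D) + D) = 2 - ((D² + D²) + D) = 2 - (2*D² + D) = 2 - (D + 2*D²) = 2 + (-D - 2*D²) = 2 - D - 2*D²)
(501 + 265)*(U((4*0)*(-1)) - 231) = (501 + 265)*((2 - 4*0*(-1) - 2*((4*0)*(-1))²) - 231) = 766*((2 - 0*(-1) - 2*(0*(-1))²) - 231) = 766*((2 - 1*0 - 2*0²) - 231) = 766*((2 + 0 - 2*0) - 231) = 766*((2 + 0 + 0) - 231) = 766*(2 - 231) = 766*(-229) = -175414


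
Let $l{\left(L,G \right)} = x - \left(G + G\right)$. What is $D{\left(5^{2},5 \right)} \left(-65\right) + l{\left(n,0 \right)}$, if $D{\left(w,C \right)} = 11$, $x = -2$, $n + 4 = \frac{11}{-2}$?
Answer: $-717$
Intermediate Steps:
$n = - \frac{19}{2}$ ($n = -4 + \frac{11}{-2} = -4 + 11 \left(- \frac{1}{2}\right) = -4 - \frac{11}{2} = - \frac{19}{2} \approx -9.5$)
$l{\left(L,G \right)} = -2 - 2 G$ ($l{\left(L,G \right)} = -2 - \left(G + G\right) = -2 - 2 G$)
$D{\left(5^{2},5 \right)} \left(-65\right) + l{\left(n,0 \right)} = 11 \left(-65\right) - 2 = -715 + \left(-2 + 0\right) = -715 - 2 = -717$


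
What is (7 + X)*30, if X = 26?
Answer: 990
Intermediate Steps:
(7 + X)*30 = (7 + 26)*30 = 33*30 = 990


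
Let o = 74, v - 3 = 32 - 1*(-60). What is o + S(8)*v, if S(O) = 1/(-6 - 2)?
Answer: 497/8 ≈ 62.125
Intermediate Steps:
v = 95 (v = 3 + (32 - 1*(-60)) = 3 + (32 + 60) = 3 + 92 = 95)
S(O) = -⅛ (S(O) = 1/(-8) = -⅛)
o + S(8)*v = 74 - ⅛*95 = 74 - 95/8 = 497/8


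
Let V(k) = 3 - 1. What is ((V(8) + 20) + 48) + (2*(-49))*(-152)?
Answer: 14966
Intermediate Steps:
V(k) = 2
((V(8) + 20) + 48) + (2*(-49))*(-152) = ((2 + 20) + 48) + (2*(-49))*(-152) = (22 + 48) - 98*(-152) = 70 + 14896 = 14966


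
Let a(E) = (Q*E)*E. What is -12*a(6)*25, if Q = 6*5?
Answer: -324000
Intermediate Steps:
Q = 30
a(E) = 30*E**2 (a(E) = (30*E)*E = 30*E**2)
-12*a(6)*25 = -360*6**2*25 = -360*36*25 = -12*1080*25 = -12960*25 = -324000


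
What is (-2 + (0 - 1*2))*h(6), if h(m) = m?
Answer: -24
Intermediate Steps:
(-2 + (0 - 1*2))*h(6) = (-2 + (0 - 1*2))*6 = (-2 + (0 - 2))*6 = (-2 - 2)*6 = -4*6 = -24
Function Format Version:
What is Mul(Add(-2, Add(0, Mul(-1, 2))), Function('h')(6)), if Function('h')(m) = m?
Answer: -24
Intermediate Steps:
Mul(Add(-2, Add(0, Mul(-1, 2))), Function('h')(6)) = Mul(Add(-2, Add(0, Mul(-1, 2))), 6) = Mul(Add(-2, Add(0, -2)), 6) = Mul(Add(-2, -2), 6) = Mul(-4, 6) = -24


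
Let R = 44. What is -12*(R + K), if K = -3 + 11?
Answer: -624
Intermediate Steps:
K = 8
-12*(R + K) = -12*(44 + 8) = -12*52 = -624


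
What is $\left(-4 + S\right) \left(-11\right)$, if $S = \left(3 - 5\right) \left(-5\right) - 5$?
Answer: $-11$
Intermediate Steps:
$S = 5$ ($S = \left(3 - 5\right) \left(-5\right) - 5 = \left(-2\right) \left(-5\right) - 5 = 10 - 5 = 5$)
$\left(-4 + S\right) \left(-11\right) = \left(-4 + 5\right) \left(-11\right) = 1 \left(-11\right) = -11$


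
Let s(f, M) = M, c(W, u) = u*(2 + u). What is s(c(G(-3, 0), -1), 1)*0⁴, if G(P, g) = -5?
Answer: 0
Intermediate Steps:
s(c(G(-3, 0), -1), 1)*0⁴ = 1*0⁴ = 1*0 = 0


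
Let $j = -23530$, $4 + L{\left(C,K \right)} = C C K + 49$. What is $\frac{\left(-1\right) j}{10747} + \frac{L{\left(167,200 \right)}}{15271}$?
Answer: $\frac{60304426845}{164117437} \approx 367.45$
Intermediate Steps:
$L{\left(C,K \right)} = 45 + K C^{2}$ ($L{\left(C,K \right)} = -4 + \left(C C K + 49\right) = -4 + \left(C^{2} K + 49\right) = -4 + \left(K C^{2} + 49\right) = -4 + \left(49 + K C^{2}\right) = 45 + K C^{2}$)
$\frac{\left(-1\right) j}{10747} + \frac{L{\left(167,200 \right)}}{15271} = \frac{\left(-1\right) \left(-23530\right)}{10747} + \frac{45 + 200 \cdot 167^{2}}{15271} = 23530 \cdot \frac{1}{10747} + \left(45 + 200 \cdot 27889\right) \frac{1}{15271} = \frac{23530}{10747} + \left(45 + 5577800\right) \frac{1}{15271} = \frac{23530}{10747} + 5577845 \cdot \frac{1}{15271} = \frac{23530}{10747} + \frac{5577845}{15271} = \frac{60304426845}{164117437}$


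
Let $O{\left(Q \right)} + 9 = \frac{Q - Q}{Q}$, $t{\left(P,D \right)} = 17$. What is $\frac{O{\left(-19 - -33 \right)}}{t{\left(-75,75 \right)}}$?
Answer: $- \frac{9}{17} \approx -0.52941$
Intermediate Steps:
$O{\left(Q \right)} = -9$ ($O{\left(Q \right)} = -9 + \frac{Q - Q}{Q} = -9 + \frac{0}{Q} = -9 + 0 = -9$)
$\frac{O{\left(-19 - -33 \right)}}{t{\left(-75,75 \right)}} = - \frac{9}{17}$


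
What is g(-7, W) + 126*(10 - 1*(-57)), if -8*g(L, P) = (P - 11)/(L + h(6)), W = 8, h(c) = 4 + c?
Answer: 67537/8 ≈ 8442.1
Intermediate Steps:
g(L, P) = -(-11 + P)/(8*(10 + L)) (g(L, P) = -(P - 11)/(8*(L + (4 + 6))) = -(-11 + P)/(8*(L + 10)) = -(-11 + P)/(8*(10 + L)))
g(-7, W) + 126*(10 - 1*(-57)) = (11 - 1*8)/(8*(10 - 7)) + 126*(10 - 1*(-57)) = (1/8)*(11 - 8)/3 + 126*(10 + 57) = (1/8)*(1/3)*3 + 126*67 = 1/8 + 8442 = 67537/8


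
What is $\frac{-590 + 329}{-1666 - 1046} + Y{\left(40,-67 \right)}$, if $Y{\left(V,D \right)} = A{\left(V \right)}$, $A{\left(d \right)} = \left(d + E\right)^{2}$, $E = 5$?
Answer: $\frac{1830687}{904} \approx 2025.1$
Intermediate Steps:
$A{\left(d \right)} = \left(5 + d\right)^{2}$ ($A{\left(d \right)} = \left(d + 5\right)^{2} = \left(5 + d\right)^{2}$)
$Y{\left(V,D \right)} = \left(5 + V\right)^{2}$
$\frac{-590 + 329}{-1666 - 1046} + Y{\left(40,-67 \right)} = \frac{-590 + 329}{-1666 - 1046} + \left(5 + 40\right)^{2} = - \frac{261}{-2712} + 45^{2} = \left(-261\right) \left(- \frac{1}{2712}\right) + 2025 = \frac{87}{904} + 2025 = \frac{1830687}{904}$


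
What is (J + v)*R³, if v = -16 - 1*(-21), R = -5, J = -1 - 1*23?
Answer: 2375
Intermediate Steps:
J = -24 (J = -1 - 23 = -24)
v = 5 (v = -16 + 21 = 5)
(J + v)*R³ = (-24 + 5)*(-5)³ = -19*(-125) = 2375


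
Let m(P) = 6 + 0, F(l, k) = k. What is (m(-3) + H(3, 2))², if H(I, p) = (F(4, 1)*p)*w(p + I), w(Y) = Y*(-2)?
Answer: 196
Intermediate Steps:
w(Y) = -2*Y
H(I, p) = p*(-2*I - 2*p) (H(I, p) = (1*p)*(-2*(p + I)) = p*(-2*(I + p)) = p*(-2*I - 2*p))
m(P) = 6
(m(-3) + H(3, 2))² = (6 + 2*2*(-1*3 - 1*2))² = (6 + 2*2*(-3 - 2))² = (6 + 2*2*(-5))² = (6 - 20)² = (-14)² = 196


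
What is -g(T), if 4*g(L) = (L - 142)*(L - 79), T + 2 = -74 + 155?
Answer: 0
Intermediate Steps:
T = 79 (T = -2 + (-74 + 155) = -2 + 81 = 79)
g(L) = (-142 + L)*(-79 + L)/4 (g(L) = ((L - 142)*(L - 79))/4 = ((-142 + L)*(-79 + L))/4 = (-142 + L)*(-79 + L)/4)
-g(T) = -(5609/2 - 221/4*79 + (¼)*79²) = -(5609/2 - 17459/4 + (¼)*6241) = -(5609/2 - 17459/4 + 6241/4) = -1*0 = 0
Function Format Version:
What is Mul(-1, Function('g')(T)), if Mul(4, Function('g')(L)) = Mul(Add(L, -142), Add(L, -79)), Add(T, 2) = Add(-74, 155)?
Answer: 0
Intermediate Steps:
T = 79 (T = Add(-2, Add(-74, 155)) = Add(-2, 81) = 79)
Function('g')(L) = Mul(Rational(1, 4), Add(-142, L), Add(-79, L)) (Function('g')(L) = Mul(Rational(1, 4), Mul(Add(L, -142), Add(L, -79))) = Mul(Rational(1, 4), Mul(Add(-142, L), Add(-79, L))) = Mul(Rational(1, 4), Add(-142, L), Add(-79, L)))
Mul(-1, Function('g')(T)) = Mul(-1, Add(Rational(5609, 2), Mul(Rational(-221, 4), 79), Mul(Rational(1, 4), Pow(79, 2)))) = Mul(-1, Add(Rational(5609, 2), Rational(-17459, 4), Mul(Rational(1, 4), 6241))) = Mul(-1, Add(Rational(5609, 2), Rational(-17459, 4), Rational(6241, 4))) = Mul(-1, 0) = 0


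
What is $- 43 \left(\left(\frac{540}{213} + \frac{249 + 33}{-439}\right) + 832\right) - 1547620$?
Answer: $- \frac{49355406838}{31169} \approx -1.5835 \cdot 10^{6}$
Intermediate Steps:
$- 43 \left(\left(\frac{540}{213} + \frac{249 + 33}{-439}\right) + 832\right) - 1547620 = - 43 \left(\left(540 \cdot \frac{1}{213} + 282 \left(- \frac{1}{439}\right)\right) + 832\right) - 1547620 = - 43 \left(\left(\frac{180}{71} - \frac{282}{439}\right) + 832\right) - 1547620 = - 43 \left(\frac{58998}{31169} + 832\right) - 1547620 = \left(-43\right) \frac{25991606}{31169} - 1547620 = - \frac{1117639058}{31169} - 1547620 = - \frac{49355406838}{31169}$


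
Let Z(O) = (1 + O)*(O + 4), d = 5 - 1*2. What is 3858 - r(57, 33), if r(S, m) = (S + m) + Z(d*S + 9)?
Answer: -29536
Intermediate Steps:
d = 3 (d = 5 - 2 = 3)
Z(O) = (1 + O)*(4 + O)
r(S, m) = 49 + m + (9 + 3*S)² + 16*S (r(S, m) = (S + m) + (4 + (3*S + 9)² + 5*(3*S + 9)) = (S + m) + (4 + (9 + 3*S)² + 5*(9 + 3*S)) = (S + m) + (4 + (9 + 3*S)² + (45 + 15*S)) = (S + m) + (49 + (9 + 3*S)² + 15*S) = 49 + m + (9 + 3*S)² + 16*S)
3858 - r(57, 33) = 3858 - (130 + 33 + 9*57² + 70*57) = 3858 - (130 + 33 + 9*3249 + 3990) = 3858 - (130 + 33 + 29241 + 3990) = 3858 - 1*33394 = 3858 - 33394 = -29536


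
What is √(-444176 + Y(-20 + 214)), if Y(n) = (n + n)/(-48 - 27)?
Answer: 2*I*√24985191/15 ≈ 666.47*I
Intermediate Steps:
Y(n) = -2*n/75 (Y(n) = (2*n)/(-75) = (2*n)*(-1/75) = -2*n/75)
√(-444176 + Y(-20 + 214)) = √(-444176 - 2*(-20 + 214)/75) = √(-444176 - 2/75*194) = √(-444176 - 388/75) = √(-33313588/75) = 2*I*√24985191/15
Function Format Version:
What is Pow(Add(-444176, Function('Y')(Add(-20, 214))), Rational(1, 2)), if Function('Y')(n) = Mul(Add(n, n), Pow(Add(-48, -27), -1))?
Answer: Mul(Rational(2, 15), I, Pow(24985191, Rational(1, 2))) ≈ Mul(666.47, I)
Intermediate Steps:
Function('Y')(n) = Mul(Rational(-2, 75), n) (Function('Y')(n) = Mul(Mul(2, n), Pow(-75, -1)) = Mul(Mul(2, n), Rational(-1, 75)) = Mul(Rational(-2, 75), n))
Pow(Add(-444176, Function('Y')(Add(-20, 214))), Rational(1, 2)) = Pow(Add(-444176, Mul(Rational(-2, 75), Add(-20, 214))), Rational(1, 2)) = Pow(Add(-444176, Mul(Rational(-2, 75), 194)), Rational(1, 2)) = Pow(Add(-444176, Rational(-388, 75)), Rational(1, 2)) = Pow(Rational(-33313588, 75), Rational(1, 2)) = Mul(Rational(2, 15), I, Pow(24985191, Rational(1, 2)))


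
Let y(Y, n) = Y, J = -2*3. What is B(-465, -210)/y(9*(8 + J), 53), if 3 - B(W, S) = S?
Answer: 71/6 ≈ 11.833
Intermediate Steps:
J = -6
B(W, S) = 3 - S
B(-465, -210)/y(9*(8 + J), 53) = (3 - 1*(-210))/((9*(8 - 6))) = (3 + 210)/((9*2)) = 213/18 = 213*(1/18) = 71/6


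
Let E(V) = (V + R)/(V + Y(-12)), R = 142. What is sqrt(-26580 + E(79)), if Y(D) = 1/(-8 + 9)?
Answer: I*sqrt(10630895)/20 ≈ 163.03*I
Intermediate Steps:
Y(D) = 1 (Y(D) = 1/1 = 1)
E(V) = (142 + V)/(1 + V) (E(V) = (V + 142)/(V + 1) = (142 + V)/(1 + V))
sqrt(-26580 + E(79)) = sqrt(-26580 + (142 + 79)/(1 + 79)) = sqrt(-26580 + 221/80) = sqrt(-2126179/80) = I*sqrt(10630895)/20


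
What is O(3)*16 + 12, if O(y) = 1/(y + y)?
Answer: 44/3 ≈ 14.667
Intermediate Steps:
O(y) = 1/(2*y)
O(3)*16 + 12 = ((½)/3)*16 + 12 = ((½)*(⅓))*16 + 12 = (⅙)*16 + 12 = 8/3 + 12 = 44/3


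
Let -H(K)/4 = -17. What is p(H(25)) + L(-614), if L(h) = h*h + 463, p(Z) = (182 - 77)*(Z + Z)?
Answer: 391739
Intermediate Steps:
H(K) = 68 (H(K) = -4*(-17) = 68)
p(Z) = 210*Z (p(Z) = 105*(2*Z) = 210*Z)
L(h) = 463 + h**2 (L(h) = h**2 + 463 = 463 + h**2)
p(H(25)) + L(-614) = 210*68 + (463 + (-614)**2) = 14280 + (463 + 376996) = 14280 + 377459 = 391739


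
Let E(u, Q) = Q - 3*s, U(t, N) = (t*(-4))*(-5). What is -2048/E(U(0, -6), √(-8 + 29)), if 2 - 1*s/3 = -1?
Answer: 4608/59 + 512*√21/177 ≈ 91.358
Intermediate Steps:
U(t, N) = 20*t (U(t, N) = -4*t*(-5) = 20*t)
s = 9 (s = 6 - 3*(-1) = 6 + 3 = 9)
E(u, Q) = -27 + Q (E(u, Q) = Q - 3*9 = Q - 27 = -27 + Q)
-2048/E(U(0, -6), √(-8 + 29)) = -2048/(-27 + √(-8 + 29)) = -2048/(-27 + √21)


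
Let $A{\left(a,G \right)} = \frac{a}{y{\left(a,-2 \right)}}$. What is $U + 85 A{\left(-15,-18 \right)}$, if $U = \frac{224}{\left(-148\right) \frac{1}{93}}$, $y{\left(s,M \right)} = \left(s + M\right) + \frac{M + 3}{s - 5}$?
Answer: $- \frac{832428}{12617} \approx -65.977$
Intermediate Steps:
$y{\left(s,M \right)} = M + s + \frac{3 + M}{-5 + s}$ ($y{\left(s,M \right)} = \left(M + s\right) + \frac{3 + M}{-5 + s} = M + s + \frac{3 + M}{-5 + s}$)
$U = - \frac{5208}{37}$ ($U = \frac{224}{\left(-148\right) \frac{1}{93}} = \frac{224}{- \frac{148}{93}} = 224 \left(- \frac{93}{148}\right) = - \frac{5208}{37} \approx -140.76$)
$A{\left(a,G \right)} = \frac{a \left(-5 + a\right)}{11 + a^{2} - 7 a}$ ($A{\left(a,G \right)} = \frac{a}{\frac{1}{-5 + a} \left(3 + a^{2} - 5 a - -8 - 2 a\right)} = \frac{a}{\frac{1}{-5 + a} \left(3 + a^{2} - 5 a + 8 - 2 a\right)} = \frac{a}{\frac{1}{-5 + a} \left(11 + a^{2} - 7 a\right)} = a \frac{-5 + a}{11 + a^{2} - 7 a} = \frac{a \left(-5 + a\right)}{11 + a^{2} - 7 a}$)
$U + 85 A{\left(-15,-18 \right)} = - \frac{5208}{37} + 85 \left(- \frac{15 \left(-5 - 15\right)}{11 + \left(-15\right)^{2} - -105}\right) = - \frac{5208}{37} + 85 \left(\left(-15\right) \frac{1}{11 + 225 + 105} \left(-20\right)\right) = - \frac{5208}{37} + 85 \left(\left(-15\right) \frac{1}{341} \left(-20\right)\right) = - \frac{5208}{37} + 85 \cdot \frac{300}{341} = - \frac{5208}{37} + \frac{25500}{341} = - \frac{832428}{12617}$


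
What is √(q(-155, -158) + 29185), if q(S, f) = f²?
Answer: √54149 ≈ 232.70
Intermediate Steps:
√(q(-155, -158) + 29185) = √((-158)² + 29185) = √(24964 + 29185) = √54149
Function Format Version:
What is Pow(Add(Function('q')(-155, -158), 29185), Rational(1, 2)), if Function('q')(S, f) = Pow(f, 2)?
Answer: Pow(54149, Rational(1, 2)) ≈ 232.70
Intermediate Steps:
Pow(Add(Function('q')(-155, -158), 29185), Rational(1, 2)) = Pow(Add(Pow(-158, 2), 29185), Rational(1, 2)) = Pow(Add(24964, 29185), Rational(1, 2)) = Pow(54149, Rational(1, 2))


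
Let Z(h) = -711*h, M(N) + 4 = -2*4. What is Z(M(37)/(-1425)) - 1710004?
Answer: -812254744/475 ≈ -1.7100e+6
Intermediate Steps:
M(N) = -12 (M(N) = -4 - 2*4 = -4 - 8 = -12)
Z(M(37)/(-1425)) - 1710004 = -(-8532)/(-1425) - 1710004 = -(-8532)*(-1)/1425 - 1710004 = -711*4/475 - 1710004 = -2844/475 - 1710004 = -812254744/475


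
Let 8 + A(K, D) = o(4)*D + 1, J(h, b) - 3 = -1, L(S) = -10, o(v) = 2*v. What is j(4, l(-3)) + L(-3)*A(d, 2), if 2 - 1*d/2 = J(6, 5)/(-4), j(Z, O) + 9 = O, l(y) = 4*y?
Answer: -111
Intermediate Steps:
J(h, b) = 2 (J(h, b) = 3 - 1 = 2)
j(Z, O) = -9 + O
d = 5 (d = 4 - 4/(-4) = 4 - 4*(-1)/4 = 4 - 2*(-½) = 4 + 1 = 5)
A(K, D) = -7 + 8*D (A(K, D) = -8 + ((2*4)*D + 1) = -8 + (8*D + 1) = -8 + (1 + 8*D) = -7 + 8*D)
j(4, l(-3)) + L(-3)*A(d, 2) = (-9 + 4*(-3)) - 10*(-7 + 8*2) = (-9 - 12) - 10*(-7 + 16) = -21 - 10*9 = -21 - 90 = -111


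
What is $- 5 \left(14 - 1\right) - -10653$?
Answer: $10588$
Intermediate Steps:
$- 5 \left(14 - 1\right) - -10653 = \left(-5\right) 13 + 10653 = -65 + 10653 = 10588$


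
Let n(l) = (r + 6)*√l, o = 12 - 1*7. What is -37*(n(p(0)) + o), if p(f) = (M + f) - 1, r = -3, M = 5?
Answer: -407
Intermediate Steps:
p(f) = 4 + f (p(f) = (5 + f) - 1 = 4 + f)
o = 5 (o = 12 - 7 = 5)
n(l) = 3*√l (n(l) = (-3 + 6)*√l = 3*√l)
-37*(n(p(0)) + o) = -37*(3*√(4 + 0) + 5) = -37*(3*√4 + 5) = -37*(3*2 + 5) = -37*(6 + 5) = -37*11 = -407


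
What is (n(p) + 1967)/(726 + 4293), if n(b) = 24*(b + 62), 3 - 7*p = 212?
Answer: 19169/35133 ≈ 0.54561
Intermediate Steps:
p = -209/7 (p = 3/7 - ⅐*212 = 3/7 - 212/7 = -209/7 ≈ -29.857)
n(b) = 1488 + 24*b (n(b) = 24*(62 + b) = 1488 + 24*b)
(n(p) + 1967)/(726 + 4293) = ((1488 + 24*(-209/7)) + 1967)/(726 + 4293) = ((1488 - 5016/7) + 1967)/5019 = (5400/7 + 1967)*(1/5019) = (19169/7)*(1/5019) = 19169/35133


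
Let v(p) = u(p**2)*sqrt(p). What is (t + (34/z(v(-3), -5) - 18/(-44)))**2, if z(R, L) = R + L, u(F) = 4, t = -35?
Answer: (-7067999*I + 27718664*sqrt(3))/(484*(-23*I + 40*sqrt(3))) ≈ 1352.7 + 238.27*I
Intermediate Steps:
v(p) = 4*sqrt(p)
z(R, L) = L + R
(t + (34/z(v(-3), -5) - 18/(-44)))**2 = (-35 + (34/(-5 + 4*sqrt(-3)) - 18/(-44)))**2 = (-35 + (34/(-5 + 4*(I*sqrt(3))) - 18*(-1/44)))**2 = (-35 + (34/(-5 + 4*I*sqrt(3)) + 9/22))**2 = (-35 + (9/22 + 34/(-5 + 4*I*sqrt(3))))**2 = (-761/22 + 34/(-5 + 4*I*sqrt(3)))**2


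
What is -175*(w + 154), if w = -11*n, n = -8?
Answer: -42350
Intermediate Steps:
w = 88 (w = -11*(-8) = 88)
-175*(w + 154) = -175*(88 + 154) = -175*242 = -42350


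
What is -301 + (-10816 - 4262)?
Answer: -15379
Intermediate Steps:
-301 + (-10816 - 4262) = -301 - 15078 = -15379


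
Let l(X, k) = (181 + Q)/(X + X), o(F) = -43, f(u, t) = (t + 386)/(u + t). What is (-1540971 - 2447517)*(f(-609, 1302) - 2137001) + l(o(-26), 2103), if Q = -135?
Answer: 12094694850593761/1419 ≈ 8.5234e+12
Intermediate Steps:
f(u, t) = (386 + t)/(t + u)
l(X, k) = 23/X (l(X, k) = (181 - 135)/(X + X) = 46/((2*X)) = 46*(1/(2*X)) = 23/X)
(-1540971 - 2447517)*(f(-609, 1302) - 2137001) + l(o(-26), 2103) = (-1540971 - 2447517)*((386 + 1302)/(1302 - 609) - 2137001) + 23/(-43) = -3988488*(1688/693 - 2137001) + 23*(-1/43) = -3988488*((1/693)*1688 - 2137001) - 23/43 = -3988488*(1688/693 - 2137001) - 23/43 = -3988488*(-1480940005/693) - 23/43 = 281271973269640/33 - 23/43 = 12094694850593761/1419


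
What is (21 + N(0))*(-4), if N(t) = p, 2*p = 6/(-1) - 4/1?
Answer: -64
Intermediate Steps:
p = -5 (p = (6/(-1) - 4/1)/2 = (6*(-1) - 4*1)/2 = (-6 - 4)/2 = (1/2)*(-10) = -5)
N(t) = -5
(21 + N(0))*(-4) = (21 - 5)*(-4) = 16*(-4) = -64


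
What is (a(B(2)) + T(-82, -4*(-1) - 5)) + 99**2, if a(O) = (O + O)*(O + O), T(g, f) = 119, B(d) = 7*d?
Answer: 10704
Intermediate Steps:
a(O) = 4*O**2 (a(O) = (2*O)*(2*O) = 4*O**2)
(a(B(2)) + T(-82, -4*(-1) - 5)) + 99**2 = (4*(7*2)**2 + 119) + 99**2 = (4*14**2 + 119) + 9801 = (4*196 + 119) + 9801 = (784 + 119) + 9801 = 903 + 9801 = 10704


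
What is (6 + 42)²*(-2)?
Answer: -4608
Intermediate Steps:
(6 + 42)²*(-2) = 48²*(-2) = 2304*(-2) = -4608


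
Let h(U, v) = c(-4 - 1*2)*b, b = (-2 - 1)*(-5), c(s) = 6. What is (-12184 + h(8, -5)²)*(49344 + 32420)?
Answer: -333924176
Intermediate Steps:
b = 15 (b = -3*(-5) = 15)
h(U, v) = 90 (h(U, v) = 6*15 = 90)
(-12184 + h(8, -5)²)*(49344 + 32420) = (-12184 + 90²)*(49344 + 32420) = (-12184 + 8100)*81764 = -4084*81764 = -333924176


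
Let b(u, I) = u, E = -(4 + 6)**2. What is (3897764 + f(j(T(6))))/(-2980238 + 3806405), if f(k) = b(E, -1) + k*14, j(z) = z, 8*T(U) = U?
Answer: 7795349/1652334 ≈ 4.7178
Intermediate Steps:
T(U) = U/8
E = -100 (E = -1*10**2 = -1*100 = -100)
f(k) = -100 + 14*k (f(k) = -100 + k*14 = -100 + 14*k)
(3897764 + f(j(T(6))))/(-2980238 + 3806405) = (3897764 + (-100 + 14*((1/8)*6)))/(-2980238 + 3806405) = (3897764 + (-100 + 14*(3/4)))/826167 = (3897764 + (-100 + 21/2))*(1/826167) = (3897764 - 179/2)*(1/826167) = (7795349/2)*(1/826167) = 7795349/1652334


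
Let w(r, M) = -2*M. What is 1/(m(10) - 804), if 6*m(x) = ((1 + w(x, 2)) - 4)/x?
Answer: -60/48247 ≈ -0.0012436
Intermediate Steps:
m(x) = -7/(6*x) (m(x) = (((1 - 2*2) - 4)/x)/6 = (((1 - 4) - 4)/x)/6 = ((-3 - 4)/x)/6 = (-7/x)/6 = -7/(6*x))
1/(m(10) - 804) = 1/(-7/6/10 - 804) = 1/(-7/6*1/10 - 804) = 1/(-7/60 - 804) = 1/(-48247/60) = -60/48247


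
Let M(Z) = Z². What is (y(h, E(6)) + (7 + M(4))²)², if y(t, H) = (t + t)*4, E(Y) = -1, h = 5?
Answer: 323761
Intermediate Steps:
y(t, H) = 8*t (y(t, H) = (2*t)*4 = 8*t)
(y(h, E(6)) + (7 + M(4))²)² = (8*5 + (7 + 4²)²)² = (40 + (7 + 16)²)² = (40 + 23²)² = (40 + 529)² = 569² = 323761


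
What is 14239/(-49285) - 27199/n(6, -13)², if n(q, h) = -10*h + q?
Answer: -1603867259/911575360 ≈ -1.7594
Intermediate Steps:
n(q, h) = q - 10*h
14239/(-49285) - 27199/n(6, -13)² = 14239/(-49285) - 27199/(6 - 10*(-13))² = 14239*(-1/49285) - 27199/(6 + 130)² = -14239/49285 - 27199/(136²) = -14239/49285 - 27199/18496 = -1603867259/911575360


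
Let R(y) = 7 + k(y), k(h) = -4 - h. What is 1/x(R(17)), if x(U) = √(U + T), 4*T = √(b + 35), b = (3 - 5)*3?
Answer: -2*I/√(56 - √29) ≈ -0.28112*I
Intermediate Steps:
b = -6 (b = -2*3 = -6)
T = √29/4 (T = √(-6 + 35)/4 = √29/4 ≈ 1.3463)
R(y) = 3 - y (R(y) = 7 + (-4 - y) = 3 - y)
x(U) = √(U + √29/4)
1/x(R(17)) = 1/(√(√29 + 4*(3 - 1*17))/2) = 1/(√(√29 + 4*(3 - 17))/2) = 1/(√(√29 + 4*(-14))/2) = 1/(√(√29 - 56)/2) = 1/(√(-56 + √29)/2) = 2/√(-56 + √29)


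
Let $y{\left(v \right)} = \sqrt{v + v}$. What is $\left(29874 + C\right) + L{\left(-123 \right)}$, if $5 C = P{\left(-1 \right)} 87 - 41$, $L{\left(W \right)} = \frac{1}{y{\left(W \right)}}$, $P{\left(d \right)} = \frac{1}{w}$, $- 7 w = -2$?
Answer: $\frac{299267}{10} - \frac{i \sqrt{246}}{246} \approx 29927.0 - 0.063758 i$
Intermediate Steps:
$w = \frac{2}{7}$ ($w = \left(- \frac{1}{7}\right) \left(-2\right) = \frac{2}{7} \approx 0.28571$)
$P{\left(d \right)} = \frac{7}{2}$ ($P{\left(d \right)} = \frac{1}{\frac{2}{7}} = \frac{7}{2}$)
$y{\left(v \right)} = \sqrt{2} \sqrt{v}$ ($y{\left(v \right)} = \sqrt{2 v} = \sqrt{2} \sqrt{v}$)
$L{\left(W \right)} = \frac{\sqrt{2}}{2 \sqrt{W}}$ ($L{\left(W \right)} = \frac{1}{\sqrt{2} \sqrt{W}} = \frac{\sqrt{2}}{2 \sqrt{W}}$)
$C = \frac{527}{10}$ ($C = \frac{\frac{7}{2} \cdot 87 - 41}{5} = \frac{\frac{609}{2} - 41}{5} = \frac{1}{5} \cdot \frac{527}{2} = \frac{527}{10} \approx 52.7$)
$\left(29874 + C\right) + L{\left(-123 \right)} = \left(29874 + \frac{527}{10}\right) + \frac{\sqrt{2}}{2 i \sqrt{123}} = \frac{299267}{10} + \frac{\sqrt{2} \left(- \frac{i \sqrt{123}}{123}\right)}{2} = \frac{299267}{10} - \frac{i \sqrt{246}}{246}$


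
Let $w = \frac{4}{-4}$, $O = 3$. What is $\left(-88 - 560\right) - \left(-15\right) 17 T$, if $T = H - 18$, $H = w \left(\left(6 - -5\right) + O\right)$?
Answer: $-8808$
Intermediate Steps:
$w = -1$ ($w = 4 \left(- \frac{1}{4}\right) = -1$)
$H = -14$ ($H = - (\left(6 - -5\right) + 3) = - (\left(6 + 5\right) + 3) = - (11 + 3) = \left(-1\right) 14 = -14$)
$T = -32$ ($T = -14 - 18 = -32$)
$\left(-88 - 560\right) - \left(-15\right) 17 T = \left(-88 - 560\right) - \left(-15\right) 17 \left(-32\right) = \left(-88 - 560\right) - \left(-255\right) \left(-32\right) = -648 - 8160 = -8808$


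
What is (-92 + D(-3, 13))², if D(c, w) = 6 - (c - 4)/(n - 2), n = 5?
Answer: 63001/9 ≈ 7000.1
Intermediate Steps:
D(c, w) = 22/3 - c/3 (D(c, w) = 6 - (c - 4)/(5 - 2) = 6 - (-4 + c)/3 = 6 - (-4/3 + c/3) = 6 + (4/3 - c/3) = 22/3 - c/3)
(-92 + D(-3, 13))² = (-92 + (22/3 - ⅓*(-3)))² = (-92 + (22/3 + 1))² = (-92 + 25/3)² = (-251/3)² = 63001/9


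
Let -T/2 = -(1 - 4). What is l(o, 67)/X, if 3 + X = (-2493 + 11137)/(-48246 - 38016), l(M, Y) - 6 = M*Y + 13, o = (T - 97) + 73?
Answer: 85873821/133715 ≈ 642.21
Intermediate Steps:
T = -6 (T = -(-2)*(1 - 4) = -(-2)*(-3) = -2*3 = -6)
o = -30 (o = (-6 - 97) + 73 = -103 + 73 = -30)
l(M, Y) = 19 + M*Y (l(M, Y) = 6 + (M*Y + 13) = 6 + (13 + M*Y) = 19 + M*Y)
X = -133715/43131 (X = -3 + (-2493 + 11137)/(-48246 - 38016) = -3 + 8644/(-86262) = -3 + 8644*(-1/86262) = -3 - 4322/43131 = -133715/43131 ≈ -3.1002)
l(o, 67)/X = (19 - 30*67)/(-133715/43131) = (19 - 2010)*(-43131/133715) = -1991*(-43131/133715) = 85873821/133715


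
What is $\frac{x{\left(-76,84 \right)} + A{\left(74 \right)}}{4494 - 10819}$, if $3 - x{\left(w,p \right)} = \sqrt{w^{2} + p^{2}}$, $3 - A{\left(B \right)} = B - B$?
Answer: $- \frac{6}{6325} + \frac{4 \sqrt{802}}{6325} \approx 0.016961$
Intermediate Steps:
$A{\left(B \right)} = 3$ ($A{\left(B \right)} = 3 - \left(B - B\right) = 3 - 0 = 3 + 0 = 3$)
$x{\left(w,p \right)} = 3 - \sqrt{p^{2} + w^{2}}$ ($x{\left(w,p \right)} = 3 - \sqrt{w^{2} + p^{2}} = 3 - \sqrt{p^{2} + w^{2}}$)
$\frac{x{\left(-76,84 \right)} + A{\left(74 \right)}}{4494 - 10819} = \frac{\left(3 - \sqrt{84^{2} + \left(-76\right)^{2}}\right) + 3}{4494 - 10819} = \frac{\left(3 - \sqrt{7056 + 5776}\right) + 3}{-6325} = \left(\left(3 - \sqrt{12832}\right) + 3\right) \left(- \frac{1}{6325}\right) = \left(\left(3 - 4 \sqrt{802}\right) + 3\right) \left(- \frac{1}{6325}\right) = \left(6 - 4 \sqrt{802}\right) \left(- \frac{1}{6325}\right) = - \frac{6}{6325} + \frac{4 \sqrt{802}}{6325}$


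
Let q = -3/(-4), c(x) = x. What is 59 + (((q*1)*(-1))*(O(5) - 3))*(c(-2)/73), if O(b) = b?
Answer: 4310/73 ≈ 59.041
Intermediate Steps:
q = ¾ (q = -3*(-¼) = ¾ ≈ 0.75000)
59 + (((q*1)*(-1))*(O(5) - 3))*(c(-2)/73) = 59 + ((((¾)*1)*(-1))*(5 - 3))*(-2/73) = 59 + (((¾)*(-1))*2)*(-2*1/73) = 59 - ¾*2*(-2/73) = 59 - 3/2*(-2/73) = 59 + 3/73 = 4310/73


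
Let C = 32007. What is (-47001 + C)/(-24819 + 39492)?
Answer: -4998/4891 ≈ -1.0219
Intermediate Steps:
(-47001 + C)/(-24819 + 39492) = (-47001 + 32007)/(-24819 + 39492) = -14994/14673 = -14994*1/14673 = -4998/4891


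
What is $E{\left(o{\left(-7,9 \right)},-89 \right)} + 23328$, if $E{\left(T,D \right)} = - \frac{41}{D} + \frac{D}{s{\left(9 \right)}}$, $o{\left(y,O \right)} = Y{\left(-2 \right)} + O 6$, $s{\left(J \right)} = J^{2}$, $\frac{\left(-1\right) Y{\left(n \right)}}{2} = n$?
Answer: $\frac{168166952}{7209} \approx 23327.0$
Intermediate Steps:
$Y{\left(n \right)} = - 2 n$
$o{\left(y,O \right)} = 4 + 6 O$ ($o{\left(y,O \right)} = \left(-2\right) \left(-2\right) + O 6 = 4 + 6 O$)
$E{\left(T,D \right)} = - \frac{41}{D} + \frac{D}{81}$ ($E{\left(T,D \right)} = - \frac{41}{D} + \frac{D}{9^{2}} = - \frac{41}{D} + \frac{D}{81}$)
$E{\left(o{\left(-7,9 \right)},-89 \right)} + 23328 = \left(- \frac{41}{-89} + \frac{1}{81} \left(-89\right)\right) + 23328 = \left(\left(-41\right) \left(- \frac{1}{89}\right) - \frac{89}{81}\right) + 23328 = \left(\frac{41}{89} - \frac{89}{81}\right) + 23328 = - \frac{4600}{7209} + 23328 = \frac{168166952}{7209}$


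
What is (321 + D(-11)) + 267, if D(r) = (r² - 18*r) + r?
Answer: 896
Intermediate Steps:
D(r) = r² - 17*r
(321 + D(-11)) + 267 = (321 - 11*(-17 - 11)) + 267 = (321 - 11*(-28)) + 267 = (321 + 308) + 267 = 629 + 267 = 896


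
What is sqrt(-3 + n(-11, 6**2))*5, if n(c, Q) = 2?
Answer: 5*I ≈ 5.0*I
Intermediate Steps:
sqrt(-3 + n(-11, 6**2))*5 = sqrt(-3 + 2)*5 = sqrt(-1)*5 = I*5 = 5*I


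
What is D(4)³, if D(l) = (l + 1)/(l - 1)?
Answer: 125/27 ≈ 4.6296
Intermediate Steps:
D(l) = (1 + l)/(-1 + l)
D(4)³ = ((1 + 4)/(-1 + 4))³ = (5/3)³ = 125/27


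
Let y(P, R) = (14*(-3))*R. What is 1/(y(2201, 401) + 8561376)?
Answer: 1/8544534 ≈ 1.1703e-7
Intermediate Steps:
y(P, R) = -42*R
1/(y(2201, 401) + 8561376) = 1/(-42*401 + 8561376) = 1/(-16842 + 8561376) = 1/8544534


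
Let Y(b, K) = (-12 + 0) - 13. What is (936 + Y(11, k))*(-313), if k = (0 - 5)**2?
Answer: -285143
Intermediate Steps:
k = 25 (k = (-5)**2 = 25)
Y(b, K) = -25 (Y(b, K) = -12 - 13 = -25)
(936 + Y(11, k))*(-313) = (936 - 25)*(-313) = 911*(-313) = -285143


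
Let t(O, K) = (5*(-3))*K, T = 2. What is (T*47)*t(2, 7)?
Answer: -9870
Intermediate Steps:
t(O, K) = -15*K
(T*47)*t(2, 7) = (2*47)*(-15*7) = 94*(-105) = -9870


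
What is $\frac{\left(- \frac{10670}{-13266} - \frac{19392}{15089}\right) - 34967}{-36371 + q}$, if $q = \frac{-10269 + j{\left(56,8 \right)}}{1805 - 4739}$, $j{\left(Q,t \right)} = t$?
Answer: $\frac{103719333329200}{107872029799639} \approx 0.9615$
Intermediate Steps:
$q = \frac{10261}{2934}$ ($q = \frac{-10269 + 8}{1805 - 4739} = - \frac{10261}{-2934} = \left(-10261\right) \left(- \frac{1}{2934}\right) = \frac{10261}{2934} \approx 3.4973$)
$\frac{\left(- \frac{10670}{-13266} - \frac{19392}{15089}\right) - 34967}{-36371 + q} = \frac{\left(- \frac{10670}{-13266} - \frac{19392}{15089}\right) - 34967}{-36371 + \frac{10261}{2934}} = \frac{\left(\left(-10670\right) \left(- \frac{1}{13266}\right) - \frac{19392}{15089}\right) - 34967}{- \frac{106702253}{2934}} = \left(\left(\frac{485}{603} - \frac{19392}{15089}\right) - 34967\right) \left(- \frac{2934}{106702253}\right) = \left(- \frac{4375211}{9098667} - 34967\right) \left(- \frac{2934}{106702253}\right) = \left(- \frac{318157464200}{9098667}\right) \left(- \frac{2934}{106702253}\right) = \frac{103719333329200}{107872029799639}$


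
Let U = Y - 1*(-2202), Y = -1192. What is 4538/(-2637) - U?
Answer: -2667908/2637 ≈ -1011.7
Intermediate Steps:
U = 1010 (U = -1192 - 1*(-2202) = -1192 + 2202 = 1010)
4538/(-2637) - U = 4538/(-2637) - 1*1010 = 4538*(-1/2637) - 1010 = -4538/2637 - 1010 = -2667908/2637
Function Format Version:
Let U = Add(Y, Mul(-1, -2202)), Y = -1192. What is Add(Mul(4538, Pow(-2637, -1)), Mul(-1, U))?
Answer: Rational(-2667908, 2637) ≈ -1011.7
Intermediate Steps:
U = 1010 (U = Add(-1192, Mul(-1, -2202)) = Add(-1192, 2202) = 1010)
Add(Mul(4538, Pow(-2637, -1)), Mul(-1, U)) = Add(Mul(4538, Pow(-2637, -1)), Mul(-1, 1010)) = Add(Mul(4538, Rational(-1, 2637)), -1010) = Add(Rational(-4538, 2637), -1010) = Rational(-2667908, 2637)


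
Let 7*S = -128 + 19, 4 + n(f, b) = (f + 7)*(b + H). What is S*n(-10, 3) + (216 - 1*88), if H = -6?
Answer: 351/7 ≈ 50.143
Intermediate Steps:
n(f, b) = -4 + (-6 + b)*(7 + f) (n(f, b) = -4 + (f + 7)*(b - 6) = -4 + (7 + f)*(-6 + b) = -4 + (-6 + b)*(7 + f))
S = -109/7 (S = (-128 + 19)/7 = (1/7)*(-109) = -109/7 ≈ -15.571)
S*n(-10, 3) + (216 - 1*88) = -109*(-46 - 6*(-10) + 7*3 + 3*(-10))/7 + (216 - 1*88) = -109*(-46 + 60 + 21 - 30)/7 + (216 - 88) = -109/7*5 + 128 = -545/7 + 128 = 351/7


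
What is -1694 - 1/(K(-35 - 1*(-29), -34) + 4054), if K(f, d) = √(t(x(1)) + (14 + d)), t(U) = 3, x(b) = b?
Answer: (-1694*√17 + 6867477*I)/(√17 - 4054*I) ≈ -1694.0 + 2.5146e-7*I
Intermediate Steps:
K(f, d) = √(17 + d) (K(f, d) = √(3 + (14 + d)) = √(17 + d))
-1694 - 1/(K(-35 - 1*(-29), -34) + 4054) = -1694 - 1/(√(17 - 34) + 4054) = -1694 - 1/(√(-17) + 4054) = -1694 - 1/(I*√17 + 4054) = -1694 - 1/(4054 + I*√17)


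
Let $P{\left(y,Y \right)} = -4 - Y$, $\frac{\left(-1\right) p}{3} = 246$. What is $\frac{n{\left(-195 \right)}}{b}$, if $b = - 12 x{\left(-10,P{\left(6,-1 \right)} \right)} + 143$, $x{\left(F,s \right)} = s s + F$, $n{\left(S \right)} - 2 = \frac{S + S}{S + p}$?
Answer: $\frac{752}{48205} \approx 0.0156$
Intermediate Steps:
$p = -738$ ($p = \left(-3\right) 246 = -738$)
$n{\left(S \right)} = 2 + \frac{2 S}{-738 + S}$ ($n{\left(S \right)} = 2 + \frac{S + S}{S - 738} = 2 + \frac{2 S}{-738 + S}$)
$x{\left(F,s \right)} = F + s^{2}$ ($x{\left(F,s \right)} = s^{2} + F = F + s^{2}$)
$b = 155$ ($b = - 12 \left(-10 + \left(-4 - -1\right)^{2}\right) + 143 = - 12 \left(-10 + \left(-4 + 1\right)^{2}\right) + 143 = - 12 \left(-10 + \left(-3\right)^{2}\right) + 143 = - 12 \left(-10 + 9\right) + 143 = \left(-12\right) \left(-1\right) + 143 = 12 + 143 = 155$)
$\frac{n{\left(-195 \right)}}{b} = \frac{4 \frac{1}{-738 - 195} \left(-369 - 195\right)}{155} = 4 \frac{1}{-933} \left(-564\right) \frac{1}{155} = 4 \left(- \frac{1}{933}\right) \left(-564\right) \frac{1}{155} = \frac{752}{311} \cdot \frac{1}{155} = \frac{752}{48205}$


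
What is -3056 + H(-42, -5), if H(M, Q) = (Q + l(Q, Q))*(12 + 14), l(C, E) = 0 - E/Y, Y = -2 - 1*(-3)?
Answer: -3056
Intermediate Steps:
Y = 1 (Y = -2 + 3 = 1)
l(C, E) = -E (l(C, E) = 0 - E/1 = 0 - E = -E)
H(M, Q) = 0 (H(M, Q) = (Q - Q)*(12 + 14) = 0*26 = 0)
-3056 + H(-42, -5) = -3056 + 0 = -3056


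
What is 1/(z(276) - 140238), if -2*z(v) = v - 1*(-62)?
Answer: -1/140407 ≈ -7.1222e-6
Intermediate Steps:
z(v) = -31 - v/2 (z(v) = -(v - 1*(-62))/2 = -(v + 62)/2 = -(62 + v)/2 = -31 - v/2)
1/(z(276) - 140238) = 1/((-31 - ½*276) - 140238) = 1/((-31 - 138) - 140238) = 1/(-169 - 140238) = 1/(-140407) = -1/140407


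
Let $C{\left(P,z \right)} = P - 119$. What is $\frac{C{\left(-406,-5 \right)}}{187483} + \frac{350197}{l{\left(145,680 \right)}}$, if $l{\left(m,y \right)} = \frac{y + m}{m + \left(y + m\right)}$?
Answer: $\frac{12737260838669}{30934695} \approx 4.1175 \cdot 10^{5}$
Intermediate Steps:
$l{\left(m,y \right)} = \frac{m + y}{y + 2 m}$ ($l{\left(m,y \right)} = \frac{m + y}{m + \left(m + y\right)} = \frac{m + y}{y + 2 m}$)
$C{\left(P,z \right)} = -119 + P$
$\frac{C{\left(-406,-5 \right)}}{187483} + \frac{350197}{l{\left(145,680 \right)}} = \frac{-119 - 406}{187483} + \frac{350197}{\frac{1}{680 + 2 \cdot 145} \left(145 + 680\right)} = \left(-525\right) \frac{1}{187483} + \frac{350197}{\frac{1}{680 + 290} \cdot 825} = - \frac{525}{187483} + \frac{350197}{\frac{1}{970} \cdot 825} = - \frac{525}{187483} + \frac{350197}{\frac{165}{194}} = - \frac{525}{187483} + 350197 \cdot \frac{194}{165} = - \frac{525}{187483} + \frac{67938218}{165} = \frac{12737260838669}{30934695}$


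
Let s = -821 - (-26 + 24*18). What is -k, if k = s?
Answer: 1227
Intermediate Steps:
s = -1227 (s = -821 - (-26 + 432) = -821 - 1*406 = -821 - 406 = -1227)
k = -1227
-k = -1*(-1227) = 1227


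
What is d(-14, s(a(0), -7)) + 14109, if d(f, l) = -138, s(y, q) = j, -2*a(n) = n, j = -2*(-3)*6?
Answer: 13971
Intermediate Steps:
j = 36 (j = 6*6 = 36)
a(n) = -n/2
s(y, q) = 36
d(-14, s(a(0), -7)) + 14109 = -138 + 14109 = 13971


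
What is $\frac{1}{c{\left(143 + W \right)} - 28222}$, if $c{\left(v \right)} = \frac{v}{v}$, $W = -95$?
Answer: $- \frac{1}{28221} \approx -3.5435 \cdot 10^{-5}$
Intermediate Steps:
$c{\left(v \right)} = 1$
$\frac{1}{c{\left(143 + W \right)} - 28222} = \frac{1}{1 - 28222} = \frac{1}{-28221} = - \frac{1}{28221}$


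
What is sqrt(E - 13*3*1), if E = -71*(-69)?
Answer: 18*sqrt(15) ≈ 69.714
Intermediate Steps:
E = 4899
sqrt(E - 13*3*1) = sqrt(4899 - 13*3*1) = sqrt(4899 - 39*1) = sqrt(4899 - 39) = sqrt(4860) = 18*sqrt(15)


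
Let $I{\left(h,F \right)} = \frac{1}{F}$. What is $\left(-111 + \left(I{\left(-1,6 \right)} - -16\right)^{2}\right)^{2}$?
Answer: $\frac{29300569}{1296} \approx 22608.0$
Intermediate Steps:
$\left(-111 + \left(I{\left(-1,6 \right)} - -16\right)^{2}\right)^{2} = \left(-111 + \left(\frac{1}{6} - -16\right)^{2}\right)^{2} = \left(-111 + \left(\frac{1}{6} + 16\right)^{2}\right)^{2} = \left(-111 + \left(\frac{97}{6}\right)^{2}\right)^{2} = \left(-111 + \frac{9409}{36}\right)^{2} = \left(\frac{5413}{36}\right)^{2} = \frac{29300569}{1296}$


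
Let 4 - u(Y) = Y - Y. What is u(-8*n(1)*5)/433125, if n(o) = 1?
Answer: 4/433125 ≈ 9.2352e-6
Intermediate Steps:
u(Y) = 4 (u(Y) = 4 - (Y - Y) = 4 - 1*0 = 4 + 0 = 4)
u(-8*n(1)*5)/433125 = 4/433125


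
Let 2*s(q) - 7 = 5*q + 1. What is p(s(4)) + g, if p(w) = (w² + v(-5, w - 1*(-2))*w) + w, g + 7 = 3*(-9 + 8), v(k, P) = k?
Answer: 130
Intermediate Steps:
s(q) = 4 + 5*q/2 (s(q) = 7/2 + (5*q + 1)/2 = 7/2 + (1 + 5*q)/2 = 7/2 + (½ + 5*q/2) = 4 + 5*q/2)
g = -10 (g = -7 + 3*(-9 + 8) = -7 + 3*(-1) = -7 - 3 = -10)
p(w) = w² - 4*w (p(w) = (w² - 5*w) + w = w² - 4*w)
p(s(4)) + g = (4 + (5/2)*4)*(-4 + (4 + (5/2)*4)) - 10 = (4 + 10)*(-4 + (4 + 10)) - 10 = 14*(-4 + 14) - 10 = 14*10 - 10 = 140 - 10 = 130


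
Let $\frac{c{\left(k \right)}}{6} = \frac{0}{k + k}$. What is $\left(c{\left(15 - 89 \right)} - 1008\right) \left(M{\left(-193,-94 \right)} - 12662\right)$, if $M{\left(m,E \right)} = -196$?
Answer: $12960864$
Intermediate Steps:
$c{\left(k \right)} = 0$ ($c{\left(k \right)} = 6 \frac{0}{k + k} = 6 \frac{0}{2 k} = 6 \cdot 0 \frac{1}{2 k} = 6 \cdot 0 = 0$)
$\left(c{\left(15 - 89 \right)} - 1008\right) \left(M{\left(-193,-94 \right)} - 12662\right) = \left(0 - 1008\right) \left(-196 - 12662\right) = \left(-1008\right) \left(-12858\right) = 12960864$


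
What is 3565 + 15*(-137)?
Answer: 1510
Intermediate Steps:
3565 + 15*(-137) = 3565 - 2055 = 1510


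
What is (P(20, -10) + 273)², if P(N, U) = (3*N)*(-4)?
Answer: 1089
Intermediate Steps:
P(N, U) = -12*N
(P(20, -10) + 273)² = (-12*20 + 273)² = (-240 + 273)² = 33² = 1089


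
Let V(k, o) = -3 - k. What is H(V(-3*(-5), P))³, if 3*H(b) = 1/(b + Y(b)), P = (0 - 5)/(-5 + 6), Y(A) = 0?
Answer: -1/157464 ≈ -6.3507e-6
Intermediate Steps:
P = -5 (P = -5/1 = -5*1 = -5)
H(b) = 1/(3*b) (H(b) = 1/(3*(b + 0)) = 1/(3*b))
H(V(-3*(-5), P))³ = (1/(3*(-3 - (-3)*(-5))))³ = (1/(3*(-3 - 1*15)))³ = (1/(3*(-3 - 15)))³ = ((⅓)/(-18))³ = ((⅓)*(-1/18))³ = (-1/54)³ = -1/157464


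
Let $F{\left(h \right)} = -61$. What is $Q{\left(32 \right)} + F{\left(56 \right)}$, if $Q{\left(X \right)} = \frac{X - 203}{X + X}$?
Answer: $- \frac{4075}{64} \approx -63.672$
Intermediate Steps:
$Q{\left(X \right)} = \frac{-203 + X}{2 X}$
$Q{\left(32 \right)} + F{\left(56 \right)} = \frac{-203 + 32}{2 \cdot 32} - 61 = \frac{1}{2} \cdot \frac{1}{32} \left(-171\right) - 61 = - \frac{171}{64} - 61 = - \frac{4075}{64}$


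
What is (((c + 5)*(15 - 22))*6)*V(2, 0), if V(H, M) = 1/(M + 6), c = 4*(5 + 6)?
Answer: -343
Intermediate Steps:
c = 44 (c = 4*11 = 44)
V(H, M) = 1/(6 + M)
(((c + 5)*(15 - 22))*6)*V(2, 0) = (((44 + 5)*(15 - 22))*6)/(6 + 0) = ((49*(-7))*6)/6 = -343*6*(⅙) = -2058*⅙ = -343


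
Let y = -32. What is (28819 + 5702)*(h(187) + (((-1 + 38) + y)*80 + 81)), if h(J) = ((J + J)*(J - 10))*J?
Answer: 427352961147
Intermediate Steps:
h(J) = 2*J²*(-10 + J) (h(J) = ((2*J)*(-10 + J))*J = (2*J*(-10 + J))*J = 2*J²*(-10 + J))
(28819 + 5702)*(h(187) + (((-1 + 38) + y)*80 + 81)) = (28819 + 5702)*(2*187²*(-10 + 187) + (((-1 + 38) - 32)*80 + 81)) = 34521*(2*34969*177 + ((37 - 32)*80 + 81)) = 34521*(12379026 + (5*80 + 81)) = 34521*(12379026 + (400 + 81)) = 34521*(12379026 + 481) = 34521*12379507 = 427352961147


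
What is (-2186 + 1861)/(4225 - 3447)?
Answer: -325/778 ≈ -0.41774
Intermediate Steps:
(-2186 + 1861)/(4225 - 3447) = -325/778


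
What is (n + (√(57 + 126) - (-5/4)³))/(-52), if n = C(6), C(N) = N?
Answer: -509/3328 - √183/52 ≈ -0.41309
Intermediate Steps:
n = 6
(n + (√(57 + 126) - (-5/4)³))/(-52) = (6 + (√(57 + 126) - (-5/4)³))/(-52) = (6 + (√183 - (-5*¼)³))*(-1/52) = (6 + (√183 - (-5/4)³))*(-1/52) = (6 + (√183 - 1*(-125/64)))*(-1/52) = (6 + (√183 + 125/64))*(-1/52) = (6 + (125/64 + √183))*(-1/52) = (509/64 + √183)*(-1/52) = -509/3328 - √183/52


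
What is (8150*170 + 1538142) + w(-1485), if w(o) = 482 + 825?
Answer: 2924949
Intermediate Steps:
w(o) = 1307
(8150*170 + 1538142) + w(-1485) = (8150*170 + 1538142) + 1307 = (1385500 + 1538142) + 1307 = 2923642 + 1307 = 2924949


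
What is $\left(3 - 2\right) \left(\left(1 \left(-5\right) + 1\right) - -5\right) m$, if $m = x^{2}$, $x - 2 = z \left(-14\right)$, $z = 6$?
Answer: $6724$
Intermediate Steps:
$x = -82$ ($x = 2 + 6 \left(-14\right) = 2 - 84 = -82$)
$m = 6724$ ($m = \left(-82\right)^{2} = 6724$)
$\left(3 - 2\right) \left(\left(1 \left(-5\right) + 1\right) - -5\right) m = \left(3 - 2\right) \left(\left(1 \left(-5\right) + 1\right) - -5\right) 6724 = 1 \left(\left(-5 + 1\right) + 5\right) 6724 = 1 \left(-4 + 5\right) 6724 = 1 \cdot 1 \cdot 6724 = 1 \cdot 6724 = 6724$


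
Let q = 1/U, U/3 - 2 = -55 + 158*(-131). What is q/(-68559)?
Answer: 1/4268003427 ≈ 2.3430e-10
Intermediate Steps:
U = -62253 (U = 6 + 3*(-55 + 158*(-131)) = 6 + 3*(-55 - 20698) = 6 + 3*(-20753) = 6 - 62259 = -62253)
q = -1/62253 (q = 1/(-62253) = -1/62253 ≈ -1.6063e-5)
q/(-68559) = -1/62253/(-68559) = -1/62253*(-1/68559) = 1/4268003427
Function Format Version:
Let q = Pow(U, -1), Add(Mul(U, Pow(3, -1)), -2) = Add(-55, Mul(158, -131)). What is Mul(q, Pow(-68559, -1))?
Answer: Rational(1, 4268003427) ≈ 2.3430e-10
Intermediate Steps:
U = -62253 (U = Add(6, Mul(3, Add(-55, Mul(158, -131)))) = Add(6, Mul(3, Add(-55, -20698))) = Add(6, Mul(3, -20753)) = Add(6, -62259) = -62253)
q = Rational(-1, 62253) (q = Pow(-62253, -1) = Rational(-1, 62253) ≈ -1.6063e-5)
Mul(q, Pow(-68559, -1)) = Mul(Rational(-1, 62253), Pow(-68559, -1)) = Mul(Rational(-1, 62253), Rational(-1, 68559)) = Rational(1, 4268003427)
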